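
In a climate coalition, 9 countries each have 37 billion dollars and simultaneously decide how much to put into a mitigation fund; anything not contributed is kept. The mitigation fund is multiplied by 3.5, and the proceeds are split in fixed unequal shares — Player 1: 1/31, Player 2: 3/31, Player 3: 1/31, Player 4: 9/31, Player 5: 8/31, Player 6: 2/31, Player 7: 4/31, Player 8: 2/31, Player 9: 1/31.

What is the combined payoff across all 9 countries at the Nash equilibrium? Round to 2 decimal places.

425.50 billion dollars

Player j's private return per contributed unit is 3.5 × (j's share). Contributing is weakly dominant for j when that share is at least 1/3.5 = 0.2857, and contributing 0 is dominant otherwise.
The only share above 0.2857 is Player 4's 9/31, contributing 37; the remaining 8 contribute 0. Total contributed: 37.
The mitigation fund pays out 3.5 × 37 = 129.50 in total (split across the unequal shares, but the aggregate is all that matters for the group sum).
The 8 free-riders keep 37 each, adding 296. Group total = 296 + 129.50 = 425.50.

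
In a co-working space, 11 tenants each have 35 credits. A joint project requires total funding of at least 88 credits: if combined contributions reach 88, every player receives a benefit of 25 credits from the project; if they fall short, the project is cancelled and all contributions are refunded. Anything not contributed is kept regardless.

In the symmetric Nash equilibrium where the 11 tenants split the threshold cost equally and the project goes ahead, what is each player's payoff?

Equal share of the threshold: 88/11 = 8.
At this profile no one gains by cutting their contribution: any cut drops the total below 88, the project is cancelled, contributions are refunded, and the deviator ends with 35, which is less than 35 − 8 + 25 = 52. Contributing more than 8 just wastes the excess. So contributing exactly 8 is a best response.
Each player's payoff: 35 − 8 + 25 = 52.

52 credits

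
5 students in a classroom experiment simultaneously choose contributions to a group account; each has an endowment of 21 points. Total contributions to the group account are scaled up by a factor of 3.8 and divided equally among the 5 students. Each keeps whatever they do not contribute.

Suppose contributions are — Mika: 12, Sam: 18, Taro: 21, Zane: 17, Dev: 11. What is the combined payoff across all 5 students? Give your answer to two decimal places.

326.20 points

Total contributed: 12 + 18 + 21 + 17 + 11 = 79; total kept: 5 × 21 − 79 = 26.
The group account pays out 3.8 × 79 = 300.20 in aggregate.
Group total = 26 + 300.20 = 326.20.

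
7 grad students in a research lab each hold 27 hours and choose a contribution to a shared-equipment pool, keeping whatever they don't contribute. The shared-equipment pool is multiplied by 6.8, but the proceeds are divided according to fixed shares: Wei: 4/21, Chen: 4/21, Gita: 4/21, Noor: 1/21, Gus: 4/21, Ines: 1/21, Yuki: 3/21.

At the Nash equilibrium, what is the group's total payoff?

815.40 hours

For player j, contributing a unit is worthwhile iff 6.8 × (j's share) ≥ 1, i.e. iff j's share is at least 0.1471.
Wei, Chen, Gita and Gus clear that bar, contributing 27 each; the remaining 3 contribute 0. Total contributed: 108.
The shared-equipment pool pays out 6.8 × 108 = 734.40 in total (split across the unequal shares, but the aggregate is all that matters for the group sum).
The 3 free-riders keep 27 each, adding 81. Group total = 81 + 734.40 = 815.40.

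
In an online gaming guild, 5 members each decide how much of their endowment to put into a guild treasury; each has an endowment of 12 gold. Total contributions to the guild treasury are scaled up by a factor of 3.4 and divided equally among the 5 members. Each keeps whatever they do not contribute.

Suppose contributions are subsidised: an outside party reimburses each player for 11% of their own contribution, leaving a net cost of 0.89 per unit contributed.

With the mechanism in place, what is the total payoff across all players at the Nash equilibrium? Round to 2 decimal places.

60.00 gold

The effective private return is (3.4/5) / 0.89 = 0.7640, which is still under 1, so the mechanism doesn't change anyone's dominant strategy: zero contribution.
At the Nash equilibrium no one contributes; group total payoff = 5 × 12 = 60.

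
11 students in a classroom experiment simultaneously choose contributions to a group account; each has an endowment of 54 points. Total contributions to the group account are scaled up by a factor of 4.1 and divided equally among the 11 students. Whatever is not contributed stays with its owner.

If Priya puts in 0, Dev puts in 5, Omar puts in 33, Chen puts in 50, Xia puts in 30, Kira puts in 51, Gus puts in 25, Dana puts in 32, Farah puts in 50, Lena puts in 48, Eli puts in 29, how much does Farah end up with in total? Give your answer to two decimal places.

135.57 points

Total contributed: 0 + 5 + 33 + 50 + 30 + 51 + 25 + 32 + 50 + 48 + 29 = 353.
Each receives 4.1 × 353 / 11 = 131.57 from the group account.
Farah keeps 54 − 50 = 4, so Farah's payoff is 4 + 131.57 = 135.57.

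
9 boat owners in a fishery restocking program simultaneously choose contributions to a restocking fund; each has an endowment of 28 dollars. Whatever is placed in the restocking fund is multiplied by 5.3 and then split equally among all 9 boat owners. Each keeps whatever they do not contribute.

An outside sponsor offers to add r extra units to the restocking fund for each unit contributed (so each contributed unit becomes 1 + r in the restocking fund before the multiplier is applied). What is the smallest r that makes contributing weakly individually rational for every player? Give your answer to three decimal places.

0.698

With matching at rate r, one contributed unit becomes (1 + r) in the restocking fund and returns 5.3 × (1 + r) / 9 to the contributor.
Setting this equal to 1: 1 + r = 9/5.3 = 1.6981.
So the minimum matching rate is r = 1.6981 − 1 = 0.698.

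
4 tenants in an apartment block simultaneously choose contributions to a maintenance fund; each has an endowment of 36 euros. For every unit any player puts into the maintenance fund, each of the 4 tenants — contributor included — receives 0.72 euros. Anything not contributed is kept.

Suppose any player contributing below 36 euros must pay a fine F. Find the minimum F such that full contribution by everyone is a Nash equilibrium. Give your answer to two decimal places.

Given the others contribute fully, the best deviation is to contribute 0 (any partial contribution still incurs the fine and gives up units whose private return 0.72 is below 1).
Deviating from 36 to 0 saves 36 euros but forfeits the deviator's share of the drop in the maintenance fund: 0.72 × 36 = 25.92.
So the deviation gain is 36 − 25.92 = 10.08, and the fine must be at least 10.08 euros to wipe it out.

10.08 euros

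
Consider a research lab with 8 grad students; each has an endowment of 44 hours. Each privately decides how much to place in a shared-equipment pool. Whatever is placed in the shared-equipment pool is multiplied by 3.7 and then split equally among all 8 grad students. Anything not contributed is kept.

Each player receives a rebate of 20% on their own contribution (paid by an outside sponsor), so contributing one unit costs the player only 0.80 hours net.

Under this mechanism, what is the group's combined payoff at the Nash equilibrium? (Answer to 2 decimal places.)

352.00 hours

With the mechanism, a contributed unit returns (3.7/8) / 0.80 = 0.5781 per unit of net cost — still below 1 — so contributing 0 remains dominant for every player.
Everyone keeps their endowment and the group total is 8 × 44 = 352.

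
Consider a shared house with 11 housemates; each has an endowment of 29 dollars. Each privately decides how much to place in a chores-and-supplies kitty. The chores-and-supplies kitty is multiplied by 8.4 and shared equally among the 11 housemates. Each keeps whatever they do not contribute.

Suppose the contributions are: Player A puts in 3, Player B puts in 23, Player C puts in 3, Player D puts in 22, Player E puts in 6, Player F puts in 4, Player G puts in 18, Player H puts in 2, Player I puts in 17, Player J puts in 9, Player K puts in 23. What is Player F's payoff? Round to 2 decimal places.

124.27 dollars

Total contributed: 3 + 23 + 3 + 22 + 6 + 4 + 18 + 2 + 17 + 9 + 23 = 130.
Each receives 8.4 × 130 / 11 = 99.27 from the chores-and-supplies kitty.
Player F keeps 29 − 4 = 25, so Player F's payoff is 25 + 99.27 = 124.27.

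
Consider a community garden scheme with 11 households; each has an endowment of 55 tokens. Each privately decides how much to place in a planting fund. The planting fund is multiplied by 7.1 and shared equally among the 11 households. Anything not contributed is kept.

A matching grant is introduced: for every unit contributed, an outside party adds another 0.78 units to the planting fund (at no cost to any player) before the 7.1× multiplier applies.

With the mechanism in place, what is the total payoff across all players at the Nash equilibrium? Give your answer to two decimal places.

With the mechanism, a contributed unit returns 7.1 × 1.78 / 11 = 1.1489 per unit of net cost to the contributor — now above 1 — so contributing fully is weakly dominant for every player.
At the Nash equilibrium everyone contributes 55. Group total payoff = 7.1 × 1.78 × 605 = 7645.99.

7645.99 tokens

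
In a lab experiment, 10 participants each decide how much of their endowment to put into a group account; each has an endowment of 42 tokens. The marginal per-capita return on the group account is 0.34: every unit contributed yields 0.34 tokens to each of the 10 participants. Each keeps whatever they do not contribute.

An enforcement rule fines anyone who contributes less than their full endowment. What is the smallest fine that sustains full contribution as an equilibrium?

Given the others contribute fully, the best deviation is to contribute 0 (any partial contribution still incurs the fine and gives up units whose private return 0.34 is below 1).
Deviating from 42 to 0 saves 42 tokens but forfeits the deviator's share of the drop in the group account: 0.34 × 42 = 14.28.
So the deviation gain is 42 − 14.28 = 27.72, and the fine must be at least 27.72 tokens to wipe it out.

27.72 tokens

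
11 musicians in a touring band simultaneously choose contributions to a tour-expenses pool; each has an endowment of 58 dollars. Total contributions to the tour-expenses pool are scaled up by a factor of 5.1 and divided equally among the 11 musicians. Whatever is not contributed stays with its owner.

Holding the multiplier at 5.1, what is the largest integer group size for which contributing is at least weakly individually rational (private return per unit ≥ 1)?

Private return per unit is 5.1/(group size), which is ≥ 1 whenever the group size is ≤ 5.1.
The largest such integer is 5.

5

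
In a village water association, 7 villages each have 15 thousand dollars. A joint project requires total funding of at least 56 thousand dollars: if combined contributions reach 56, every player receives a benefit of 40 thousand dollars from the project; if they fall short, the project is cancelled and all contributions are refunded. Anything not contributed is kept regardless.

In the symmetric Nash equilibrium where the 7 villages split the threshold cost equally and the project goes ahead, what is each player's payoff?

47 thousand dollars

Equal share of the threshold: 56/7 = 8.
At this profile no one gains by cutting their contribution: any cut drops the total below 56, the project is cancelled, contributions are refunded, and the deviator ends with 15, which is less than 15 − 8 + 40 = 47. Contributing more than 8 just wastes the excess. So contributing exactly 8 is a best response.
Each player's payoff: 15 − 8 + 40 = 47.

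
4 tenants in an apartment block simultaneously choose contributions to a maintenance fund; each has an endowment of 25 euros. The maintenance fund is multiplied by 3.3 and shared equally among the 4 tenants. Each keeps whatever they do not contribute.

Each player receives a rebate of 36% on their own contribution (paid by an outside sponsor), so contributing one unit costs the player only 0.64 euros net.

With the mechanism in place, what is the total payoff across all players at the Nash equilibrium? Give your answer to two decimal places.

Under the mechanism each unit contributed yields (3.3/4) / 0.64 = 1.2891 back to its contributor per unit of net cost, which exceeds 1, making full contribution the dominant choice for everyone.
At the Nash equilibrium everyone contributes 25. Group total payoff = 4 × (25 × 0.36 + 3.3 × 25) = 366.00.

366.00 euros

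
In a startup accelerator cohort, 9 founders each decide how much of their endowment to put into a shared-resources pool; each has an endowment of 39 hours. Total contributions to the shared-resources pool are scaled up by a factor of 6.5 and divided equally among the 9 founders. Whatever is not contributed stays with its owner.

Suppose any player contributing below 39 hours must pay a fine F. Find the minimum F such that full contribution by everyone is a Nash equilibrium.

10.83 hours

Given the others contribute fully, the best deviation is to contribute 0 (any partial contribution still incurs the fine and gives up units whose private return 0.7222 is below 1).
Deviating from 39 to 0 saves 39 hours but forfeits the deviator's share of the drop in the shared-resources pool: 6.5/9 × 39 = 28.17.
So the deviation gain is 39 − 28.17 = 10.83, and the fine must be at least 10.83 hours to wipe it out.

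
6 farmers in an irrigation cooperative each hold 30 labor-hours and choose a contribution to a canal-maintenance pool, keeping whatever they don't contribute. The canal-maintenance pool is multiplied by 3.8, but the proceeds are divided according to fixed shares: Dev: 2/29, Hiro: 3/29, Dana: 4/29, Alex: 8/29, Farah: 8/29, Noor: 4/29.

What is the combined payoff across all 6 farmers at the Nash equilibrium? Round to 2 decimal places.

348.00 labor-hours

For player j, contributing a unit is worthwhile iff 3.8 × (j's share) ≥ 1, i.e. iff j's share is at least 0.2632.
Alex and Farah are above the threshold, contributing 30 each; the remaining 4 contribute 0. Total contributed: 60.
The canal-maintenance pool pays out 3.8 × 60 = 228.00 in total (split across the unequal shares, but the aggregate is all that matters for the group sum).
The 4 free-riders keep 30 each, adding 120. Group total = 120 + 228.00 = 348.00.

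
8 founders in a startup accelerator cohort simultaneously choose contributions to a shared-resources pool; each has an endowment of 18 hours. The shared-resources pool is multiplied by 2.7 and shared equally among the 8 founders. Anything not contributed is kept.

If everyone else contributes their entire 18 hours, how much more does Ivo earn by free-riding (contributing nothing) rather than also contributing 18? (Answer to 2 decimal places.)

11.93 hours

Switching from a contribution of 18 to 0 lets Ivo keep an extra 18 hours, but lowers the shared-resources pool by 18, which costs Ivo their own share of that drop: 2.7/8 × 18 = 6.07.
Net gain = 18 − 6.07 = 11.93. The private return per contributed unit (0.3375) is below 1, so free-riding is indeed the best response regardless of what the others do.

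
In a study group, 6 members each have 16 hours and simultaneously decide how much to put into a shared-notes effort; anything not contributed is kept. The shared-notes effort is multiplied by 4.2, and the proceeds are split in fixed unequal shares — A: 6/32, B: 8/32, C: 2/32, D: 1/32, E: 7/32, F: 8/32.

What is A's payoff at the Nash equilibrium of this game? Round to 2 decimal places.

Player j's private return per contributed unit is 4.2 × (j's share). Contributing is weakly dominant for j when that share is at least 1/4.2 = 0.2381, and contributing 0 is dominant otherwise.
B and F are above the threshold, contributing 16 each; the remaining 4 contribute 0. Total contributed: 32.
A keeps 16 and receives 4.2 × 32 × 6/32 = 25.20 from the shared-notes effort, for a payoff of 41.20.

41.20 hours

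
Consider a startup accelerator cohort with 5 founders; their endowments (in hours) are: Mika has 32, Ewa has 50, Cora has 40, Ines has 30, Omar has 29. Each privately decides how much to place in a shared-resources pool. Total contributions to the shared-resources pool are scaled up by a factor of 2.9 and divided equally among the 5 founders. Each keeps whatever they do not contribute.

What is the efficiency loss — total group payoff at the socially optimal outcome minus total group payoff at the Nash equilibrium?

343.90 hours

The private return per contributed unit is 2.9/5 = 0.5800 < 1 for every player regardless of endowment, so the Nash equilibrium is zero contribution and the group total is Σ E_j = 32 + 50 + 40 + 30 + 29 = 181.
Each contributed unit returns 2.900 to the group, so the social optimum is full contribution by everyone: group total = 2.900 × 181 = 524.90.
Efficiency loss = (2.900 − 1) × 181 = 343.90.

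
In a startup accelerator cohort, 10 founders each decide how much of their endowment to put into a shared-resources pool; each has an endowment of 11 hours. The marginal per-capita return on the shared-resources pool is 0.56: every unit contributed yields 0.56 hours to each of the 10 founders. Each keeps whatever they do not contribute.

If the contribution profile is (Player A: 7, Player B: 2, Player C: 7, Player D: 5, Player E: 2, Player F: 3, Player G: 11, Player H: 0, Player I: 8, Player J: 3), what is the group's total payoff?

330.80 hours

Total contributed: 7 + 2 + 7 + 5 + 2 + 3 + 11 + 0 + 8 + 3 = 48; total kept: 10 × 11 − 48 = 62.
The shared-resources pool pays out 0.56 × 10 × 48 = 268.80 in aggregate.
Group total = 62 + 268.80 = 330.80.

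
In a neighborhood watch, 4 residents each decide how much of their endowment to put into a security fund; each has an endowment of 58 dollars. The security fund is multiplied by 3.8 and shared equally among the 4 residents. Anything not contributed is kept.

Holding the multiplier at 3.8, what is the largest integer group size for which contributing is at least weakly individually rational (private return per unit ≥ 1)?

3

Private return per unit is 3.8/(group size), which is ≥ 1 whenever the group size is ≤ 3.8.
The largest such integer is 3.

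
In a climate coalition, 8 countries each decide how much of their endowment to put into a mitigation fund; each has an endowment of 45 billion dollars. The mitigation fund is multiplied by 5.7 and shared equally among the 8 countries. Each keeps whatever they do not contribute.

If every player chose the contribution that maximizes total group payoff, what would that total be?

2052.00 billion dollars

Each contributed unit returns 5.700 to the group as a whole (0.7125 to each of 8 players), which exceeds 1, so the social optimum is full contribution: group total = 5.700 × 360 = 2052.00.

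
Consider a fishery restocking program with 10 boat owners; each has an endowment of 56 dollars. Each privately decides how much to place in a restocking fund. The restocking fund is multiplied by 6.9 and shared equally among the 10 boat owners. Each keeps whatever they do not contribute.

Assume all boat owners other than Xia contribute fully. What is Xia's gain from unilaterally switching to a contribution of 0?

17.36 dollars

Switching from a contribution of 56 to 0 lets Xia keep an extra 56 dollars, but lowers the restocking fund by 56, which costs Xia their own share of that drop: 6.9/10 × 56 = 38.64.
Net gain = 56 − 38.64 = 17.36. The private return per contributed unit (0.6900) is below 1, so free-riding is indeed the best response regardless of what the others do.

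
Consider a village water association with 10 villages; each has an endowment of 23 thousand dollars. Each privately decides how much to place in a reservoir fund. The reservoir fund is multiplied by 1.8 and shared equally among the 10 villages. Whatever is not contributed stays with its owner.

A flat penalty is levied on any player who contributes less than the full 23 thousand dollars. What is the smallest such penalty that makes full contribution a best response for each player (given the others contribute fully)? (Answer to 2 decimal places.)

18.86 thousand dollars

Given the others contribute fully, the best deviation is to contribute 0 (any partial contribution still incurs the fine and gives up units whose private return 0.1800 is below 1).
Deviating from 23 to 0 saves 23 thousand dollars but forfeits the deviator's share of the drop in the reservoir fund: 1.8/10 × 23 = 4.14.
So the deviation gain is 23 − 4.14 = 18.86, and the fine must be at least 18.86 thousand dollars to wipe it out.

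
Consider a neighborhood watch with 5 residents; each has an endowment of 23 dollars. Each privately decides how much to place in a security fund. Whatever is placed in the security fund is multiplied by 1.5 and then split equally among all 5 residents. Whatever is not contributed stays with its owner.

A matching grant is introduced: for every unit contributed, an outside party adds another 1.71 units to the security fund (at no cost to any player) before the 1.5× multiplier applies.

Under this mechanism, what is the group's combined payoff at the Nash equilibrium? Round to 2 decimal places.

Even with the mechanism, each unit contributed returns only 1.5 × 2.71 / 5 = 0.8130 per unit of net cost, so contributing nothing is still dominant.
At the Nash equilibrium no one contributes; group total payoff = 5 × 23 = 115.

115.00 dollars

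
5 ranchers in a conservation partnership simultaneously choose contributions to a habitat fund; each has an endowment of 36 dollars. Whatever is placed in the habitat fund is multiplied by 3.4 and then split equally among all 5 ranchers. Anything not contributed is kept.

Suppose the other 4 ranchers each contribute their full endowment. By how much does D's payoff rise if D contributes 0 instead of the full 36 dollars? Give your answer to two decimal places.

Switching from a contribution of 36 to 0 lets D keep an extra 36 dollars, but lowers the habitat fund by 36, which costs D their own share of that drop: 3.4/5 × 36 = 24.48.
Net gain = 36 − 24.48 = 11.52. The private return per contributed unit (0.6800) is below 1, so free-riding is indeed the best response regardless of what the others do.

11.52 dollars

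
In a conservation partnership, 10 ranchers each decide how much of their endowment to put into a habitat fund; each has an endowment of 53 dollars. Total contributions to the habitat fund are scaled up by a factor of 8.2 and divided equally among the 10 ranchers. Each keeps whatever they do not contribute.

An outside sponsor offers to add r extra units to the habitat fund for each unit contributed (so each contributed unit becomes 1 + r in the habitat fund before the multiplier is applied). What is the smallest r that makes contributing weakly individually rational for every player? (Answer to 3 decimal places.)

0.220

With matching at rate r, one contributed unit becomes (1 + r) in the habitat fund and returns 8.2 × (1 + r) / 10 to the contributor.
Setting this equal to 1: 1 + r = 10/8.2 = 1.2195.
So the minimum matching rate is r = 1.2195 − 1 = 0.220.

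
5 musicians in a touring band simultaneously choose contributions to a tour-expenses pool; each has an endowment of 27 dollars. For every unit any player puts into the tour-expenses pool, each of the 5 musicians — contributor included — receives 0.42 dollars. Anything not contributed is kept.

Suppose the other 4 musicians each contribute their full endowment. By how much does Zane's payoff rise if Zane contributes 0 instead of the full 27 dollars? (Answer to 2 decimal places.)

Switching from a contribution of 27 to 0 lets Zane keep an extra 27 dollars, but lowers the tour-expenses pool by 27, which costs Zane their own share of that drop: 0.42 × 27 = 11.34.
Net gain = 27 − 11.34 = 15.66. The private return per contributed unit (0.42) is below 1, so free-riding is indeed the best response regardless of what the others do.

15.66 dollars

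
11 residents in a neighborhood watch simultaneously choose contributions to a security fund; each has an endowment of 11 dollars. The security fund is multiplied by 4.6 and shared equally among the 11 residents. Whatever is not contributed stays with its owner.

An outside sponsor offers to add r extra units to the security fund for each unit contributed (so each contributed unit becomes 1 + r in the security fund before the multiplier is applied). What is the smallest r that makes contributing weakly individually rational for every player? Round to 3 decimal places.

1.391

With matching at rate r, one contributed unit becomes (1 + r) in the security fund and returns 4.6 × (1 + r) / 11 to the contributor.
Setting this equal to 1: 1 + r = 11/4.6 = 2.3913.
So the minimum matching rate is r = 2.3913 − 1 = 1.391.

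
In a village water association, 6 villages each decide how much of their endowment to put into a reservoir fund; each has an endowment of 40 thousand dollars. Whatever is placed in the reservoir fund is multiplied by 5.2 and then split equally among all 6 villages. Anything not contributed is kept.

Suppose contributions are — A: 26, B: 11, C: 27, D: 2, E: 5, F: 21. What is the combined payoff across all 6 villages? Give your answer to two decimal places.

Total contributed: 26 + 11 + 27 + 2 + 5 + 21 = 92; total kept: 6 × 40 − 92 = 148.
The reservoir fund pays out 5.2 × 92 = 478.40 in aggregate.
Group total = 148 + 478.40 = 626.40.

626.40 thousand dollars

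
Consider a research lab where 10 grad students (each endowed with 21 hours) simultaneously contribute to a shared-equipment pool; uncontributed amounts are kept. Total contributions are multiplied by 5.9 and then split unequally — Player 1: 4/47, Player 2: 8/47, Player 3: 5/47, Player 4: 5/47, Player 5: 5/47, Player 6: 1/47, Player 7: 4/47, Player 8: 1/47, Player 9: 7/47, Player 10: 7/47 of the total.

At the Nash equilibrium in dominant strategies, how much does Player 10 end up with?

Player j's private return per contributed unit is 5.9 × (j's share). Contributing is weakly dominant for j when that share is at least 1/5.9 = 0.1695, and contributing 0 is dominant otherwise.
Player 2 alone (share 8/47) is above the threshold, contributing 21; the remaining 9 contribute 0. Total contributed: 21.
Player 10 keeps 21 and receives 5.9 × 21 × 7/47 = 18.45 from the shared-equipment pool, for a payoff of 39.45.

39.45 hours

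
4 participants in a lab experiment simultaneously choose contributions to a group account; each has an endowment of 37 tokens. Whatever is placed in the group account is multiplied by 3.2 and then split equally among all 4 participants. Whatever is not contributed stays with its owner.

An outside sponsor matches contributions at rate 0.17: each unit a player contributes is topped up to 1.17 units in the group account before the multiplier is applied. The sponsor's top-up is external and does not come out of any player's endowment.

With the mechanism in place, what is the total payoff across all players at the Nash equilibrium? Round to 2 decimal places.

148.00 tokens

Even with the mechanism, each unit contributed returns only 3.2 × 1.17 / 4 = 0.9360 per unit of net cost, so contributing nothing is still dominant.
At the Nash equilibrium no one contributes; group total payoff = 4 × 37 = 148.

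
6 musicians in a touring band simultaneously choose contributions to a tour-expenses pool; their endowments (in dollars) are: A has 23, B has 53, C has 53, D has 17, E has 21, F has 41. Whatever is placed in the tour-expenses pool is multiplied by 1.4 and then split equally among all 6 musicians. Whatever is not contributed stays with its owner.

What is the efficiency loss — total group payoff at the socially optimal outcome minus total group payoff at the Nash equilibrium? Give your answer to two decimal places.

The private return per contributed unit is 1.4/6 = 0.2333 < 1 for every player regardless of endowment, so the Nash equilibrium is zero contribution and the group total is Σ E_j = 23 + 53 + 53 + 17 + 21 + 41 = 208.
Each contributed unit returns 1.400 to the group, so the social optimum is full contribution by everyone: group total = 1.400 × 208 = 291.20.
Efficiency loss = (1.400 − 1) × 208 = 83.20.

83.20 dollars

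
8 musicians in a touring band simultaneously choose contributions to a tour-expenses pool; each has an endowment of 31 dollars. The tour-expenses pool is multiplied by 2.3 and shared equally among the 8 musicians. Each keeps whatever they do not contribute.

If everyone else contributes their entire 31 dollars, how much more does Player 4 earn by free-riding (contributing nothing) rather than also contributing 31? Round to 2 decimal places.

Switching from a contribution of 31 to 0 lets Player 4 keep an extra 31 dollars, but lowers the tour-expenses pool by 31, which costs Player 4 their own share of that drop: 2.3/8 × 31 = 8.91.
Net gain = 31 − 8.91 = 22.09. The private return per contributed unit (0.2875) is below 1, so free-riding is indeed the best response regardless of what the others do.

22.09 dollars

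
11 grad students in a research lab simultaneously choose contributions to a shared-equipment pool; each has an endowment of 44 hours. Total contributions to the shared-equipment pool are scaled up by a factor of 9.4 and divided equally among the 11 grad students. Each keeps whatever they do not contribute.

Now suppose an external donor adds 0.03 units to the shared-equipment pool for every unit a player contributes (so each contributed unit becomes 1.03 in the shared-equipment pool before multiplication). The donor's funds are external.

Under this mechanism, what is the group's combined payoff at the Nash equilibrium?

484.00 hours

Even with the mechanism, each unit contributed returns only 9.4 × 1.03 / 11 = 0.8802 per unit of net cost, so contributing nothing is still dominant.
At the Nash equilibrium no one contributes; group total payoff = 11 × 44 = 484.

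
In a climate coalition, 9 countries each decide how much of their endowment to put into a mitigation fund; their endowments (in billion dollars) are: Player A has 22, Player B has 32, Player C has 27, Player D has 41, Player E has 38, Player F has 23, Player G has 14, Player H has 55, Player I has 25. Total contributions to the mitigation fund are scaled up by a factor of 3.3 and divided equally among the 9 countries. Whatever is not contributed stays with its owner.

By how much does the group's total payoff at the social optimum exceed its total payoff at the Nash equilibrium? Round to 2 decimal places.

The private return per contributed unit is 3.3/9 = 0.3667 < 1 for every player regardless of endowment, so the Nash equilibrium is zero contribution and the group total is Σ E_j = 22 + 32 + 27 + 41 + 38 + 23 + 14 + 55 + 25 = 277.
Each contributed unit returns 3.300 to the group, so the social optimum is full contribution by everyone: group total = 3.300 × 277 = 914.10.
Efficiency loss = (3.300 − 1) × 277 = 637.10.

637.10 billion dollars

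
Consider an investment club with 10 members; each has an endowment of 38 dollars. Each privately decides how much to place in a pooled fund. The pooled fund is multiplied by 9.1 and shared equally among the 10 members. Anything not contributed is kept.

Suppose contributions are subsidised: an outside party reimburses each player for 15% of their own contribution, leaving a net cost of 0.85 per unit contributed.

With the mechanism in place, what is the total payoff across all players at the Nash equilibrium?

With the mechanism, a contributed unit returns (9.1/10) / 0.85 = 1.0706 per unit of net cost to the contributor — now above 1 — so contributing fully is weakly dominant for every player.
At the Nash equilibrium everyone contributes 38. Group total payoff = 10 × (38 × 0.15 + 9.1 × 38) = 3515.00.

3515.00 dollars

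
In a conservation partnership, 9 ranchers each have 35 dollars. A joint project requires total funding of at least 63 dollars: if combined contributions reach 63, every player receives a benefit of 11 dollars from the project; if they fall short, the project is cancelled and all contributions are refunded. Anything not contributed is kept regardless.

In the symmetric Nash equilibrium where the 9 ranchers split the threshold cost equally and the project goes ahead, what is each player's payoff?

39 dollars

Equal share of the threshold: 63/9 = 7.
At this profile no one gains by cutting their contribution: any cut drops the total below 63, the project is cancelled, contributions are refunded, and the deviator ends with 35, which is less than 35 − 7 + 11 = 39. Contributing more than 7 just wastes the excess. So contributing exactly 7 is a best response.
Each player's payoff: 35 − 7 + 11 = 39.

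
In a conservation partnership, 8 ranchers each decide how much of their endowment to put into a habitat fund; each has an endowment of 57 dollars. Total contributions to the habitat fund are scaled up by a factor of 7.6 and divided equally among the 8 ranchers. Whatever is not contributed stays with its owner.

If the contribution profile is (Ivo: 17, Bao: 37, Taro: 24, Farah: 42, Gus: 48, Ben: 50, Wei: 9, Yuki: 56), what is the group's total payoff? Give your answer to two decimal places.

Total contributed: 17 + 37 + 24 + 42 + 48 + 50 + 9 + 56 = 283; total kept: 8 × 57 − 283 = 173.
The habitat fund pays out 7.6 × 283 = 2150.80 in aggregate.
Group total = 173 + 2150.80 = 2323.80.

2323.80 dollars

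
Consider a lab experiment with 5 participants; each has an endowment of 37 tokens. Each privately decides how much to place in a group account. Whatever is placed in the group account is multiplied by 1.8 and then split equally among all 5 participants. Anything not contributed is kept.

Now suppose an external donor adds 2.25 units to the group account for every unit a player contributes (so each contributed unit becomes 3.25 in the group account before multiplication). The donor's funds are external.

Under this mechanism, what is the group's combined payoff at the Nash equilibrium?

1082.25 tokens

The effective private return per unit is now 1.8 × 3.25 / 5 = 1.1700 > 1, so every player's dominant strategy flips to full contribution.
At the Nash equilibrium everyone contributes 37. Group total payoff = 1.8 × 3.25 × 185 = 1082.25.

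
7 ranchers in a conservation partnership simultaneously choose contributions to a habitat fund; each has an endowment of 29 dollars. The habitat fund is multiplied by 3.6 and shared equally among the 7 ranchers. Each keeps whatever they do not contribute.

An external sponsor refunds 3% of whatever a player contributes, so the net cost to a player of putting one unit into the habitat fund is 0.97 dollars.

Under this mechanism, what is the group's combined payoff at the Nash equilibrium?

203.00 dollars

The effective private return is (3.6/7) / 0.97 = 0.5302, which is still under 1, so the mechanism doesn't change anyone's dominant strategy: zero contribution.
Everyone keeps their endowment and the group total is 7 × 29 = 203.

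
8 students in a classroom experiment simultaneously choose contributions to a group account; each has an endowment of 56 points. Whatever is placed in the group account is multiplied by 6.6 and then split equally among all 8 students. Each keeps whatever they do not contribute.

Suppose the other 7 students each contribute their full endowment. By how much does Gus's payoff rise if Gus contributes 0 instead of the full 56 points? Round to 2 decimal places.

Switching from a contribution of 56 to 0 lets Gus keep an extra 56 points, but lowers the group account by 56, which costs Gus their own share of that drop: 6.6/8 × 56 = 46.20.
Net gain = 56 − 46.20 = 9.80. The private return per contributed unit (0.8250) is below 1, so free-riding is indeed the best response regardless of what the others do.

9.80 points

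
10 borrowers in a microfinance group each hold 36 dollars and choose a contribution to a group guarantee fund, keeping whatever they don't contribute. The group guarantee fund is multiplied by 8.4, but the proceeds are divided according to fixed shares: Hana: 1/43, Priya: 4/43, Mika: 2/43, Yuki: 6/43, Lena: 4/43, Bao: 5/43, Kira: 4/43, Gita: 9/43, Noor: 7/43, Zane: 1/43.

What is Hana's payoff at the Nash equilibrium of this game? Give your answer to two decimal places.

57.10 dollars

A player with share s gets back 8.4·s per unit contributed, so full contribution is dominant for anyone with s > 1/8.4 = 0.1190 and zero contribution is dominant for anyone below.
Yuki, Gita and Noor clear that bar, contributing 36 each; the remaining 7 contribute 0. Total contributed: 108.
Hana keeps 36 and receives 8.4 × 108 × 1/43 = 21.10 from the group guarantee fund, for a payoff of 57.10.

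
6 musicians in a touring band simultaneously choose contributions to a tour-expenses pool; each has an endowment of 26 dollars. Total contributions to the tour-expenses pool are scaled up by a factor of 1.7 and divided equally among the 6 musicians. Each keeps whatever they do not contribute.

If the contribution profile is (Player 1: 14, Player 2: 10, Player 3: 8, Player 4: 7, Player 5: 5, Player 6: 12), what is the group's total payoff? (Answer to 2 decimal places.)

Total contributed: 14 + 10 + 8 + 7 + 5 + 12 = 56; total kept: 6 × 26 − 56 = 100.
The tour-expenses pool pays out 1.7 × 56 = 95.20 in aggregate.
Group total = 100 + 95.20 = 195.20.

195.20 dollars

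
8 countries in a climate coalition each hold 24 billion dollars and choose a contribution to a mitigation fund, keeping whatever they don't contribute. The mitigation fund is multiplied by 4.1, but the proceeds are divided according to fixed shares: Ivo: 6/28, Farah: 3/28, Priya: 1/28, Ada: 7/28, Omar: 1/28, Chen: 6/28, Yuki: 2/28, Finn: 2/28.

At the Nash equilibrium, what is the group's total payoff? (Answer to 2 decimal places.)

266.40 billion dollars

Each unit j contributes comes back to j as 4.1 × (j's share), so j prefers to contribute only if that share exceeds 1/4.1 = 0.2439; otherwise keeping the unit dominates.
The only share above 0.2439 is Ada's 7/28, contributing 24; the remaining 7 contribute 0. Total contributed: 24.
The mitigation fund pays out 4.1 × 24 = 98.40 in total (split across the unequal shares, but the aggregate is all that matters for the group sum).
The 7 free-riders keep 24 each, adding 168. Group total = 168 + 98.40 = 266.40.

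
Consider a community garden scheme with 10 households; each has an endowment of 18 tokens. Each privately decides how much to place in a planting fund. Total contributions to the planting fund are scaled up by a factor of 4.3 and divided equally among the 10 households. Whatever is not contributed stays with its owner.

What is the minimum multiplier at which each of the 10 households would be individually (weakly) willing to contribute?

10

A contributed unit returns (multiplier)/10 to its contributor.
This reaches 1 exactly when the multiplier is 10.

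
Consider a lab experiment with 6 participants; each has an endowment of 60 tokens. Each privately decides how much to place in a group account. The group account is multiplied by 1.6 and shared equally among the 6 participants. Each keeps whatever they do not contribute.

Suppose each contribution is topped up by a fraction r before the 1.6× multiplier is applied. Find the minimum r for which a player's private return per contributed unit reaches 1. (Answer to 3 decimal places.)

2.750

With matching at rate r, one contributed unit becomes (1 + r) in the group account and returns 1.6 × (1 + r) / 6 to the contributor.
Setting this equal to 1: 1 + r = 6/1.6 = 3.7500.
So the minimum matching rate is r = 3.7500 − 1 = 2.750.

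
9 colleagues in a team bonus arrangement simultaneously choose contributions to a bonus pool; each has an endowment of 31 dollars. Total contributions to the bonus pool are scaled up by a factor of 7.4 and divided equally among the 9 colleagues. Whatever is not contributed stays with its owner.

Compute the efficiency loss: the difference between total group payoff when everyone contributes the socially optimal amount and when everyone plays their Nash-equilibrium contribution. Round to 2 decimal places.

Each contributed unit returns 7.4/9 = 0.8222 to its contributor — below 1 — so contributing 0 is dominant for every player. At the Nash equilibrium everyone keeps their 31, and the group total is 9 × 31 = 279.
Each contributed unit returns 7.400 to the group as a whole (0.8222 to each of 9 players), which exceeds 1, so the social optimum is full contribution: group total = 7.400 × 279 = 2064.60.
Efficiency loss = 2064.60 − 279 = 1785.60.

1785.60 dollars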